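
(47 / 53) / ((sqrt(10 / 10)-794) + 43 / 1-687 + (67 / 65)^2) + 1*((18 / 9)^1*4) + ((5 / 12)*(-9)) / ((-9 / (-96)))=-10289552431 / 321542308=-32.00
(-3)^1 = -3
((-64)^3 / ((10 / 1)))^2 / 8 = 2147483648 / 25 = 85899345.92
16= 16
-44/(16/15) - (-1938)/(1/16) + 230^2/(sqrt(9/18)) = 123867/4 + 52900 *sqrt(2) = 105778.65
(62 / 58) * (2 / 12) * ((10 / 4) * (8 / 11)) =310 / 957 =0.32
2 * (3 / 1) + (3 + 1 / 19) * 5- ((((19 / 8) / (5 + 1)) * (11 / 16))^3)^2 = 82897300692603747917 / 3898709902419296256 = 21.26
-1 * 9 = -9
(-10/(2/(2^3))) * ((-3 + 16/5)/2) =-4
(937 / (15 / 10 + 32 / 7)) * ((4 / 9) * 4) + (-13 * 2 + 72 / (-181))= 34334558 / 138465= 247.97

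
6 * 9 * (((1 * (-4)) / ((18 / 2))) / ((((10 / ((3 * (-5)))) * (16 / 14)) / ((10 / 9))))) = 35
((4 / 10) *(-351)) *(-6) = 4212 / 5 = 842.40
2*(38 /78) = 0.97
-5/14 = -0.36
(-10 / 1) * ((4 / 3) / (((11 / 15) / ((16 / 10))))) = -320 / 11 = -29.09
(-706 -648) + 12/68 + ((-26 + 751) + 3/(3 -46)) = -459721/731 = -628.89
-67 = -67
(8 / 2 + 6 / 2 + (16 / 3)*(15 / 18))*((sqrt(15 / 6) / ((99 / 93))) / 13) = 3193*sqrt(10) / 7722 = 1.31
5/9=0.56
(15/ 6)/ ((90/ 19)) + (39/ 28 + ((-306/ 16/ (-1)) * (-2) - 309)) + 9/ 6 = -86645/ 252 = -343.83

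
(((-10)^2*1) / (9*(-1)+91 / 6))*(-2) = -1200 / 37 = -32.43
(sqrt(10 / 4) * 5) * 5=25 * sqrt(10) / 2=39.53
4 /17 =0.24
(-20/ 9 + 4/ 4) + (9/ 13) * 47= 3664/ 117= 31.32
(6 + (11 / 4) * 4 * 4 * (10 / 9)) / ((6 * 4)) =247 / 108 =2.29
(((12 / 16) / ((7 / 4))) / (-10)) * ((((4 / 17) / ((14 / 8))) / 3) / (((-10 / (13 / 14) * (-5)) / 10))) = -52 / 145775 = -0.00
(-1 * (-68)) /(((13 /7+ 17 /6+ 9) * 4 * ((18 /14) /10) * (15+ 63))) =1666 /13455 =0.12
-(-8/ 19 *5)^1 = 40/ 19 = 2.11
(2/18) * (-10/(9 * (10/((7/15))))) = -7/1215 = -0.01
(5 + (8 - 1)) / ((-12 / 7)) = -7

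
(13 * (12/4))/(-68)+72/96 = 3/17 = 0.18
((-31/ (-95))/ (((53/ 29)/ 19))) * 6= 20.35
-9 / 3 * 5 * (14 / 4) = -105 / 2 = -52.50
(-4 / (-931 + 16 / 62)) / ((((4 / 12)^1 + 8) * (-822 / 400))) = -992 / 3952861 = -0.00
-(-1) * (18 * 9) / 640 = 81 / 320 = 0.25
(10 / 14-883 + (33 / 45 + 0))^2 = 8567908969 / 11025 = 777134.60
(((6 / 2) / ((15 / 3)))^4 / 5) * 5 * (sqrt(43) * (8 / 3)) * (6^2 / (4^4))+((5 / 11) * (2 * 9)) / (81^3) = 10 / 649539+243 * sqrt(43) / 5000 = 0.32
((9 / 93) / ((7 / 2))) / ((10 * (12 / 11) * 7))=11 / 30380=0.00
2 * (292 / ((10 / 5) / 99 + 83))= 57816 / 8219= 7.03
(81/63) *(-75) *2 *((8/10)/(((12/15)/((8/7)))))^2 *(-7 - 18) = 2160000/343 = 6297.38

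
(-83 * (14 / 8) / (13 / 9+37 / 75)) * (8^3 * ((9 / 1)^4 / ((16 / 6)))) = -10292240700 / 109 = -94424226.61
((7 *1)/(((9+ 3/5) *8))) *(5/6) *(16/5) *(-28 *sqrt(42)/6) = -245 *sqrt(42)/216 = -7.35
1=1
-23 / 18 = -1.28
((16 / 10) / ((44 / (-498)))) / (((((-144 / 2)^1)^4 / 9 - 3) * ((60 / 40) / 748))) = -45152 / 14929905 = -0.00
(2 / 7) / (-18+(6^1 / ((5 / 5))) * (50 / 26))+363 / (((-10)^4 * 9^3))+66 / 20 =387671929 / 119070000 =3.26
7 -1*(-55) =62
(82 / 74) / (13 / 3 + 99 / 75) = 3075 / 15688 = 0.20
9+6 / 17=159 / 17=9.35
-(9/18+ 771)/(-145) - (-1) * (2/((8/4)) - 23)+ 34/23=-101391/6670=-15.20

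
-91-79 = -170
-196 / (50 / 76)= -7448 / 25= -297.92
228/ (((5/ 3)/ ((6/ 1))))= 4104/ 5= 820.80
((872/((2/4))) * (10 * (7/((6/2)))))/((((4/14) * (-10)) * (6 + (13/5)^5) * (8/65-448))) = 1084890625/4258099431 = 0.25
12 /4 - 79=-76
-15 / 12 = -5 / 4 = -1.25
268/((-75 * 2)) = -134/75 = -1.79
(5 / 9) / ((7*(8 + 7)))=1 / 189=0.01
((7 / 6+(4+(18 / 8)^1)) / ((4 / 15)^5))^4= 257572912525344944000244140625 / 281474976710656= 915082809617277.86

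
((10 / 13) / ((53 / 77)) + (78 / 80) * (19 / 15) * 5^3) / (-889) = -857075 / 4900168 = -0.17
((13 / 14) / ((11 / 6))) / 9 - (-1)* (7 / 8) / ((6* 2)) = 955 / 7392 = 0.13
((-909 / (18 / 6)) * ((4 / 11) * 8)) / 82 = -4848 / 451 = -10.75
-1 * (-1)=1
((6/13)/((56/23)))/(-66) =-23/8008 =-0.00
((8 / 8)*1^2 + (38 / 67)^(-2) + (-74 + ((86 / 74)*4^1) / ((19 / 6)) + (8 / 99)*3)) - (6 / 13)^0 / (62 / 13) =-3738010699 / 54656844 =-68.39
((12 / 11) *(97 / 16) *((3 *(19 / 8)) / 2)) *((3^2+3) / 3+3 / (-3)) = 49761 / 704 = 70.68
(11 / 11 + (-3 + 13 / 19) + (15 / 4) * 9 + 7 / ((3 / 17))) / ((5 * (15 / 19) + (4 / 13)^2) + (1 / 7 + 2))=19447337 / 1668216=11.66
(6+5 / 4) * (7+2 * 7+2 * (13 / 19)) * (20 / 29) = 2125 / 19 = 111.84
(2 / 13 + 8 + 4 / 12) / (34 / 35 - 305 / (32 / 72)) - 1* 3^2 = -9.01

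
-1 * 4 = -4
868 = 868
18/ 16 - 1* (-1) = 17/ 8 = 2.12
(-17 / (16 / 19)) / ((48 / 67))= -21641 / 768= -28.18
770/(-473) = -70/43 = -1.63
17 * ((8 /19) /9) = 136 /171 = 0.80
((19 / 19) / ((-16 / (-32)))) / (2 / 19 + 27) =38 / 515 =0.07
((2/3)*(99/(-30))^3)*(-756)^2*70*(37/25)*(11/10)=-4876369585164/3125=-1560438267.25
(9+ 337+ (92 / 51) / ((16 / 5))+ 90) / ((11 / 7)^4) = 213830659 / 2986764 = 71.59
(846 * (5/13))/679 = 4230/8827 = 0.48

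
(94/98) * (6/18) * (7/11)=47/231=0.20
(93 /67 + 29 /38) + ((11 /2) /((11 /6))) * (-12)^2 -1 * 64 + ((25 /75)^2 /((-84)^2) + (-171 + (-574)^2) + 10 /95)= 26651142902929 /80840592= 329675.26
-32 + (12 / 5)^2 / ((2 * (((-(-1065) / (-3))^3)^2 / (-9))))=-1601253549012500648 / 50039173406640625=-32.00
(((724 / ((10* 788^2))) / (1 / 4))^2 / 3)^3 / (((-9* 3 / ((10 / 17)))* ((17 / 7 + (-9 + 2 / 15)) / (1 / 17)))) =246132798289567 / 3243960234860228443603204228121174640000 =0.00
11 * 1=11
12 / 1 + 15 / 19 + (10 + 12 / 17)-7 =5328 / 323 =16.50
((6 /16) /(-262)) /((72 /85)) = -85 /50304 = -0.00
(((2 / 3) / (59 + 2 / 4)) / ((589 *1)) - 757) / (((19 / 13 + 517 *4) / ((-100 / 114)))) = 103464827050 / 322447547583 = 0.32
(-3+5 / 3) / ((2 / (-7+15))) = -5.33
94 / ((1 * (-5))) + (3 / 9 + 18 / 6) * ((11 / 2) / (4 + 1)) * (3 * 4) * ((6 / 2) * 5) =3206 / 5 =641.20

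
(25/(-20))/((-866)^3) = 5/2597847584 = 0.00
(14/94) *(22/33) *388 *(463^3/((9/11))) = 4673409073.24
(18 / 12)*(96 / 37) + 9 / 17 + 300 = 191481 / 629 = 304.42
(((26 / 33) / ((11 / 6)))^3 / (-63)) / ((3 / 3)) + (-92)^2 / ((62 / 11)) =5195587224488 / 3459858633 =1501.68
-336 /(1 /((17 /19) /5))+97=3503 /95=36.87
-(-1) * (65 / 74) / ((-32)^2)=65 / 75776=0.00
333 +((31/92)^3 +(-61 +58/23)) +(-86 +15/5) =149165471/778688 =191.56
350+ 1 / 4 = 1401 / 4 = 350.25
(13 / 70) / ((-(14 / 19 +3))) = -247 / 4970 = -0.05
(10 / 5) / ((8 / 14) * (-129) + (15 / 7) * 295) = 14 / 3909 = 0.00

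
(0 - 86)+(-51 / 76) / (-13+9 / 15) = -85.95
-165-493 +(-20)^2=-258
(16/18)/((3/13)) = 104/27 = 3.85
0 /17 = 0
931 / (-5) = -931 / 5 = -186.20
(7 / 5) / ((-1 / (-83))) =581 / 5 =116.20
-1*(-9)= 9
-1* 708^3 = -354894912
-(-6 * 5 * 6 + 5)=175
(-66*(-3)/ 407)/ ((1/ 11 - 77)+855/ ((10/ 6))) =22/ 19721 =0.00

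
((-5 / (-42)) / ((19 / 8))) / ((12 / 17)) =85 / 1197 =0.07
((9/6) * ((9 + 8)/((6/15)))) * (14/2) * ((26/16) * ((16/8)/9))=161.15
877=877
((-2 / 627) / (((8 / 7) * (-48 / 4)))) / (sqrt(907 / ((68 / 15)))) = 0.00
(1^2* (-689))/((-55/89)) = 1114.93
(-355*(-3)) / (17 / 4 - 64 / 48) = 2556 / 7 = 365.14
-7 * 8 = -56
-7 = -7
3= 3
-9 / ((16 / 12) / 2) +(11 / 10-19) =-157 / 5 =-31.40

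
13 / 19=0.68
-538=-538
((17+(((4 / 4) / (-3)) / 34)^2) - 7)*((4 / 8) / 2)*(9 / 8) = 104041 / 36992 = 2.81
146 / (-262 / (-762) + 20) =55626 / 7751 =7.18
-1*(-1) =1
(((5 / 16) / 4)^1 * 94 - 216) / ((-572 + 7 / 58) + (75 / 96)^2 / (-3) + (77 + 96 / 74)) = 687784416 / 1627643297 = 0.42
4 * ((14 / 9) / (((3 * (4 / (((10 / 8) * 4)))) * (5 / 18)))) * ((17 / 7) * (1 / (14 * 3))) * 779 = 26486 / 63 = 420.41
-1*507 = -507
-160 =-160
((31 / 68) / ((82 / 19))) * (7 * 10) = 20615 / 2788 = 7.39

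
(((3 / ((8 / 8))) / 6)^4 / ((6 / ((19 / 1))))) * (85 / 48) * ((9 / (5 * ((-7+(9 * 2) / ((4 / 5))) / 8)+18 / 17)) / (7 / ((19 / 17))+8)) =521645 / 25348256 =0.02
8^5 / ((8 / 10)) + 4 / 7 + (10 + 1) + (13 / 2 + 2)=573721 / 14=40980.07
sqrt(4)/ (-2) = -1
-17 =-17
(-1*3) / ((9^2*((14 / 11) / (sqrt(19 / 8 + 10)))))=-0.10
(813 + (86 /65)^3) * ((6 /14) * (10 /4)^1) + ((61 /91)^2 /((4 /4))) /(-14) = 16456499641 /18839275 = 873.52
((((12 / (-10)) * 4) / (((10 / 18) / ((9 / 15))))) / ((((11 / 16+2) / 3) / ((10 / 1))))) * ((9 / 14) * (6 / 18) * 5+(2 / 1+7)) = -4385664 / 7525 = -582.81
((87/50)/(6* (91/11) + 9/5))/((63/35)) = 319/16974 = 0.02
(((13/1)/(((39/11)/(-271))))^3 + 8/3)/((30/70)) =-185431694483/81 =-2289280178.80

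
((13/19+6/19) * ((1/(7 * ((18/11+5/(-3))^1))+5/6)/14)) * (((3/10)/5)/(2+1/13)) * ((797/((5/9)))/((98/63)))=-7.39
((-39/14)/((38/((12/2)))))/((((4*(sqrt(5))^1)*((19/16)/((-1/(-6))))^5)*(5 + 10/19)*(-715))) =4096*sqrt(5)/13513000780125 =0.00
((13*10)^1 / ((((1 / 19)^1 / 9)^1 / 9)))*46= 9203220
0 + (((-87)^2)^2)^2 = 3282116715437121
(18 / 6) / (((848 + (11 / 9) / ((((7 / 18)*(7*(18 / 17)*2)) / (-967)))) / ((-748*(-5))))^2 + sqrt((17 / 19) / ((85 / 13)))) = -199473517601017741940443200 / 305881181670373141732707581 + 71041479874835675014656000*sqrt(1235) / 305881181670373141732707581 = 7.51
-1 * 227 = -227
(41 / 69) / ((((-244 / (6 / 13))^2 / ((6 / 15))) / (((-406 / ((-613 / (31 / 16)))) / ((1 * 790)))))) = 774039 / 560340177623200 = 0.00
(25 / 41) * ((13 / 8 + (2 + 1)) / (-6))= -0.47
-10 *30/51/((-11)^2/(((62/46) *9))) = -27900/47311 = -0.59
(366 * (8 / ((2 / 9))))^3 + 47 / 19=43461464799791 / 19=2287445515778.47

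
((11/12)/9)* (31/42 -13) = -5665/4536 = -1.25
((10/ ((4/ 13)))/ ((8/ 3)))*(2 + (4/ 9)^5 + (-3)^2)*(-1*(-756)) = 296006165/ 2916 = 101511.03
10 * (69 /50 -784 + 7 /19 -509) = -1226689 /95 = -12912.52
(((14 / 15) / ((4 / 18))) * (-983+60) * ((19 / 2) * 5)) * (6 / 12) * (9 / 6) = -1104831 / 8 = -138103.88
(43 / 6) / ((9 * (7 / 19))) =817 / 378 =2.16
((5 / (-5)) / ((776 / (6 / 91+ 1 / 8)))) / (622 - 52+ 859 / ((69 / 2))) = -9591 / 23189164544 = -0.00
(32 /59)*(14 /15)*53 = 23744 /885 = 26.83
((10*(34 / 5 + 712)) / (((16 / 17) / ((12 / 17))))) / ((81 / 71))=42529 / 9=4725.44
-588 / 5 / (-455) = 84 / 325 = 0.26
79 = 79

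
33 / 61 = 0.54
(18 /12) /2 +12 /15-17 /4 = -2.70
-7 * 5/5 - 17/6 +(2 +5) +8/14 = -95/42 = -2.26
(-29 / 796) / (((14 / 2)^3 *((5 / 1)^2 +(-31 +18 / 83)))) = 2407 / 131053440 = 0.00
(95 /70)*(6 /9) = 19 /21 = 0.90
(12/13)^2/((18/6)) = 48/169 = 0.28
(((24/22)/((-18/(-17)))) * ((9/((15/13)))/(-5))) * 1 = -442/275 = -1.61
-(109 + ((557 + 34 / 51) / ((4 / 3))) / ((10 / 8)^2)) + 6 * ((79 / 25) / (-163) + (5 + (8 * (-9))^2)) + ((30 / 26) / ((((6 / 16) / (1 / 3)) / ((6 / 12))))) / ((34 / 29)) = 16619737573 / 540345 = 30757.64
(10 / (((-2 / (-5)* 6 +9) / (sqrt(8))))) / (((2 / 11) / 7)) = 3850* sqrt(2) / 57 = 95.52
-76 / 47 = -1.62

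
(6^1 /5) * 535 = 642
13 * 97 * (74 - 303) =-288769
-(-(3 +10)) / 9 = 13 / 9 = 1.44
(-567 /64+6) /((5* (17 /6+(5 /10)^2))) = -549 /2960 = -0.19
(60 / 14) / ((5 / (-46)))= -276 / 7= -39.43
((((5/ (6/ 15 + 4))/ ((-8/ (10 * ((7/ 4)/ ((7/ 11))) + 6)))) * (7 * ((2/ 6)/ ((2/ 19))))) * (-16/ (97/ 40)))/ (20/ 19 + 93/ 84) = 1185163000/ 3677949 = 322.23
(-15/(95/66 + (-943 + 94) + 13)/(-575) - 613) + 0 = -3882935293/6334315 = -613.00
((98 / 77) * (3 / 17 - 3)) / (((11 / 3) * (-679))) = 288 / 199529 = 0.00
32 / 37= 0.86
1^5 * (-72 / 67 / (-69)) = 24 / 1541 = 0.02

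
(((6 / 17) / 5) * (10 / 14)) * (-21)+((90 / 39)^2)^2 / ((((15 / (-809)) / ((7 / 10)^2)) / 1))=-750.55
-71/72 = -0.99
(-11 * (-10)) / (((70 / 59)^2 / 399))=2182587 / 70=31179.81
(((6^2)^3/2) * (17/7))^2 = 157272523776/49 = 3209643342.37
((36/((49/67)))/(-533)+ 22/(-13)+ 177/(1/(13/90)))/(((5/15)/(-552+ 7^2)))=-9372619817/261170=-35887.05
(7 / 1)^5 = 16807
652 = 652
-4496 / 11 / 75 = -4496 / 825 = -5.45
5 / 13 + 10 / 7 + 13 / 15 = 3658 / 1365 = 2.68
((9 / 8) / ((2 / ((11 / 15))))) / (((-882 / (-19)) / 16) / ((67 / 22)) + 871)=42009 / 88799660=0.00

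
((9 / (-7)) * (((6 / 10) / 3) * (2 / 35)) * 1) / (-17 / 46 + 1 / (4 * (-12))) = 19872 / 527975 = 0.04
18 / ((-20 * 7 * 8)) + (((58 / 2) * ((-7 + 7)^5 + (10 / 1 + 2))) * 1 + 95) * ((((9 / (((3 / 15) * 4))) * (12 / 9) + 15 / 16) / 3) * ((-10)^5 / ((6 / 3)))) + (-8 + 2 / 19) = -1252028834171 / 10640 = -117671882.91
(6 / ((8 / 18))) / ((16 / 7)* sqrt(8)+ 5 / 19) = -125685 / 1476206+ 1091664* sqrt(2) / 738103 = 2.01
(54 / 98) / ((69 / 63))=81 / 161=0.50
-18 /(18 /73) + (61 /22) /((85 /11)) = -12349 /170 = -72.64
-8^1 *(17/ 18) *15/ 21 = -340/ 63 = -5.40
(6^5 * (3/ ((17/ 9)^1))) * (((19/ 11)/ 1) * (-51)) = -11967264/ 11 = -1087933.09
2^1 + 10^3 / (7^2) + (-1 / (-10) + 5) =13479 / 490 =27.51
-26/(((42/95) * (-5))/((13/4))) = 3211/84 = 38.23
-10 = -10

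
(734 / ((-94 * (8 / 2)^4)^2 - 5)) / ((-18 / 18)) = -734 / 579076091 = -0.00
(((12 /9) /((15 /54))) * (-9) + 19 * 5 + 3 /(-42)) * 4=7242 /35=206.91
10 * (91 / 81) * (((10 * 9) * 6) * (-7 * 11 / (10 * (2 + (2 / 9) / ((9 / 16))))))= -1891890 / 97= -19504.02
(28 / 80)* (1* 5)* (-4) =-7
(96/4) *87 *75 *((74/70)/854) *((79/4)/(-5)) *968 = -2215470312/2989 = -741207.87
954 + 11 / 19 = 954.58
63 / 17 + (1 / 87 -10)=-9292 / 1479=-6.28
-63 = -63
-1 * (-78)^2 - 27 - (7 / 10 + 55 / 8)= -244743 / 40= -6118.58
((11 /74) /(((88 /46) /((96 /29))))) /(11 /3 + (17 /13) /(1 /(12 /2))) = 10764 /481777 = 0.02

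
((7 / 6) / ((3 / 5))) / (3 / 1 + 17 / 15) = 175 / 372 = 0.47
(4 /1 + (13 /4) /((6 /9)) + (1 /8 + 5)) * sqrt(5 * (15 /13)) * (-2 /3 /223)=-140 * sqrt(39) /8697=-0.10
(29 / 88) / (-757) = -29 / 66616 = -0.00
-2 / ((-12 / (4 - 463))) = -153 / 2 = -76.50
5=5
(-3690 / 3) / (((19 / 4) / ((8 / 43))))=-48.18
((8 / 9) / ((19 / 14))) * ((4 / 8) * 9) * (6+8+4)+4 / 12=3043 / 57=53.39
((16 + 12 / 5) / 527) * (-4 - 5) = -828 / 2635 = -0.31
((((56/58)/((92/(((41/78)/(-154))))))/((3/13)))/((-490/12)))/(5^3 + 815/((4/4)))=0.00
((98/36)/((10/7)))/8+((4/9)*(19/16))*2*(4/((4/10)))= 1727/160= 10.79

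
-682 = -682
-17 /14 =-1.21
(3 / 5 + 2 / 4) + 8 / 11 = 201 / 110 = 1.83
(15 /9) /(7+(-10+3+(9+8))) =5 /51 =0.10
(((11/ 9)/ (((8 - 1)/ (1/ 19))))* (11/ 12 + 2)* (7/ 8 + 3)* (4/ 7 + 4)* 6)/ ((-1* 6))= -1705/ 3591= -0.47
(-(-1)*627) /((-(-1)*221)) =627 /221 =2.84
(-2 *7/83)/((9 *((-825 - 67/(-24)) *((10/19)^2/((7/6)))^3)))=16136737183/9476068500000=0.00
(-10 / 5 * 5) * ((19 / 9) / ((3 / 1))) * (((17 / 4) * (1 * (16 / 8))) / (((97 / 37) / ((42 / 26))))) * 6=-836570 / 3783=-221.14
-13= -13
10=10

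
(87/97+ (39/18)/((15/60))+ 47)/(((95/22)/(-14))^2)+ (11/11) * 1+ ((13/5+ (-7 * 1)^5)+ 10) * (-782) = 6898602708847/525255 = 13133816.35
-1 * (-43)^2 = -1849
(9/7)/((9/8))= 8/7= 1.14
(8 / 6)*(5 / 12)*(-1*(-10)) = 50 / 9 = 5.56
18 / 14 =9 / 7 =1.29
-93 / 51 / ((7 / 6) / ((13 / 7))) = -2418 / 833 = -2.90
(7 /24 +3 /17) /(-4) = -191 /1632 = -0.12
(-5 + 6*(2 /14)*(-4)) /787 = -59 /5509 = -0.01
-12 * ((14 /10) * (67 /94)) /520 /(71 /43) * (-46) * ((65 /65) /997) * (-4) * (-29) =80708334 /1081271425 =0.07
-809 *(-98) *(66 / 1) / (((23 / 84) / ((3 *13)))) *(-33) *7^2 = -27718673686704 / 23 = -1205159725508.87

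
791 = 791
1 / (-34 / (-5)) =5 / 34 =0.15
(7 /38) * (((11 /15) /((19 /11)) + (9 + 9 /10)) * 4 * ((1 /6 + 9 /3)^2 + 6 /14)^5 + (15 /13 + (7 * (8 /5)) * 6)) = 9718487218284078233891 /10219896019307520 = 950937.97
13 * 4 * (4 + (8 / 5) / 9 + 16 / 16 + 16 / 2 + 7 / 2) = 39026 / 45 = 867.24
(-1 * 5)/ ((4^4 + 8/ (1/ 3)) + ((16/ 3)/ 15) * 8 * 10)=-45/ 2776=-0.02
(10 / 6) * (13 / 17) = 65 / 51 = 1.27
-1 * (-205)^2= -42025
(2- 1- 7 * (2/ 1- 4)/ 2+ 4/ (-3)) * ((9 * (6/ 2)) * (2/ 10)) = 36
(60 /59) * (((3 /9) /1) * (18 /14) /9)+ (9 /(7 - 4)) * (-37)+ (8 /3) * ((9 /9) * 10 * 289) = 9411091 /1239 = 7595.72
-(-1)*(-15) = -15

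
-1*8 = -8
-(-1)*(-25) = -25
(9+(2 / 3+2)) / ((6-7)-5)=-35 / 18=-1.94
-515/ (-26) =515/ 26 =19.81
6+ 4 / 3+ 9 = 49 / 3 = 16.33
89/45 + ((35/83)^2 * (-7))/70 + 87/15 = 962255/124002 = 7.76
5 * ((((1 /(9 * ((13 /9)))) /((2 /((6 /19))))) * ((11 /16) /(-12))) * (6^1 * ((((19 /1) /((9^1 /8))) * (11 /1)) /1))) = -605 /156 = -3.88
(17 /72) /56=17 /4032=0.00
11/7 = 1.57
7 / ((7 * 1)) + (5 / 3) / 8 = 29 / 24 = 1.21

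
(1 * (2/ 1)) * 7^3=686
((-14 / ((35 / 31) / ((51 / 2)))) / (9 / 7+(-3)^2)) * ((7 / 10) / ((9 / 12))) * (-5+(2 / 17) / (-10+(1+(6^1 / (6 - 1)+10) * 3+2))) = 54467 / 380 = 143.33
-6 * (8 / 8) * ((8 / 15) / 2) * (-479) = 3832 / 5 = 766.40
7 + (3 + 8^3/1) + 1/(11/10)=5752/11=522.91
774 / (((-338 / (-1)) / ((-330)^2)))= 42144300 / 169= 249374.56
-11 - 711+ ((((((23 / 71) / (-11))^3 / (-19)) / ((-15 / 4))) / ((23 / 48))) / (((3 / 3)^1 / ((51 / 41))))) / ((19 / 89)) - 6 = -25665252807953624 / 35254467931705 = -728.00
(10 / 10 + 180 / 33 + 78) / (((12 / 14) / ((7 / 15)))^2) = 2230529 / 89100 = 25.03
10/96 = 5/48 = 0.10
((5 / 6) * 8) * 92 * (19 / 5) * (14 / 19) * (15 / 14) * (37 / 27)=68080 / 27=2521.48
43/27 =1.59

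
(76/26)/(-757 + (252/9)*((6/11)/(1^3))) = -0.00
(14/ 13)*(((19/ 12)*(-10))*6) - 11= -1473/ 13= -113.31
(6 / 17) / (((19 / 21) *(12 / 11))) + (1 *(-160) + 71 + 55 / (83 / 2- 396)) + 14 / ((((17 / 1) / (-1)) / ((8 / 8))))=-41047715 / 458014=-89.62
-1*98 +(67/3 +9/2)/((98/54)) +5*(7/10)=-79.71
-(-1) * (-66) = -66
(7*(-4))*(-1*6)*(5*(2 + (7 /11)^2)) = 244440 /121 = 2020.17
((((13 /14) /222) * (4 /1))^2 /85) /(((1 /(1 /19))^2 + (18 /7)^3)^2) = 405769 /17605299688597125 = 0.00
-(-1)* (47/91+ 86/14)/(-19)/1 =-606/1729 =-0.35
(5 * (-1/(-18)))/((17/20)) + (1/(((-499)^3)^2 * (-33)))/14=118875949528851907649/363760405558286837562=0.33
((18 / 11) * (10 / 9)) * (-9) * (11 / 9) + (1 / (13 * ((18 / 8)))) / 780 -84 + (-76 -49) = -5224634 / 22815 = -229.00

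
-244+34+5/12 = -2515/12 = -209.58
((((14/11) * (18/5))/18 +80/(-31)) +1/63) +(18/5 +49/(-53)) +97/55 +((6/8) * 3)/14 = 104277253/45543960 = 2.29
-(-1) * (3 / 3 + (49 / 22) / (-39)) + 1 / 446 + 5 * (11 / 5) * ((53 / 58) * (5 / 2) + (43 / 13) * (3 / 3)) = 693131405 / 11097372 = 62.46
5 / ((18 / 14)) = 35 / 9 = 3.89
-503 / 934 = -0.54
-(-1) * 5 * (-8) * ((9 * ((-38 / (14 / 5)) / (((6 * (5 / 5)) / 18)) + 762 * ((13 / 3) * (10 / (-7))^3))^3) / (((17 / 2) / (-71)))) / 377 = -1863891633581815864230000 / 258626267263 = -7206892220604.97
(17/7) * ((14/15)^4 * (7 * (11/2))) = 3591896/50625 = 70.95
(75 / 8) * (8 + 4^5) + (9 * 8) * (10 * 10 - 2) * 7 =59067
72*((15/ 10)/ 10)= 54/ 5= 10.80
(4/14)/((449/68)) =136/3143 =0.04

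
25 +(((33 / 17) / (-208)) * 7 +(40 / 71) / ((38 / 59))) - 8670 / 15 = -2633984531 / 4770064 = -552.19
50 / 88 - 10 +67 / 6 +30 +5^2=7489 / 132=56.73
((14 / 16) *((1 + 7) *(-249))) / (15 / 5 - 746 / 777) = -1354311 / 1585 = -854.45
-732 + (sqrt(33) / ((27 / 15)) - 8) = -740 + 5 * sqrt(33) / 9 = -736.81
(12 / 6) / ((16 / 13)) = 13 / 8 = 1.62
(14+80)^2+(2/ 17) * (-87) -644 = 139090/ 17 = 8181.76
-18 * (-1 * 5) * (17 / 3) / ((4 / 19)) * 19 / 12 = 30685 / 8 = 3835.62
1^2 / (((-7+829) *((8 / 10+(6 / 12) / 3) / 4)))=0.01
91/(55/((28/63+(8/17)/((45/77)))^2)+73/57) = 4740586032/1901397703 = 2.49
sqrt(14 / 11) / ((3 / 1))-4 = -4+ sqrt(154) / 33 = -3.62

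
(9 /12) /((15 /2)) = 1 /10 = 0.10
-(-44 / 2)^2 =-484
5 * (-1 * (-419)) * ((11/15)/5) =4609/15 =307.27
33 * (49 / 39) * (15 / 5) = 1617 / 13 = 124.38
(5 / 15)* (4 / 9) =4 / 27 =0.15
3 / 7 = 0.43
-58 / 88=-29 / 44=-0.66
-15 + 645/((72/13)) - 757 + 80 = -13813/24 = -575.54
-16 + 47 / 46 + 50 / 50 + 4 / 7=-4317 / 322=-13.41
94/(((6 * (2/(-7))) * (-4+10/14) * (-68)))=-2303/9384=-0.25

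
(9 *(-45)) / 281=-405 / 281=-1.44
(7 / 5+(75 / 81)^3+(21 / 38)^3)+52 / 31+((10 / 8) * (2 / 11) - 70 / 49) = 2.84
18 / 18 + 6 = 7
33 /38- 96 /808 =2877 /3838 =0.75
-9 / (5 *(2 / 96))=-432 / 5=-86.40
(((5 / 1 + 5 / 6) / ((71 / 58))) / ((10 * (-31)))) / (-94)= 203 / 1241364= 0.00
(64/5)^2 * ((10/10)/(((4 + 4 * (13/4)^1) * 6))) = 2048/1275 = 1.61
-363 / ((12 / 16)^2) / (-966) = 968 / 1449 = 0.67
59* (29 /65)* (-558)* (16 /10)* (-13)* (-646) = -197363439.36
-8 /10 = -4 /5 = -0.80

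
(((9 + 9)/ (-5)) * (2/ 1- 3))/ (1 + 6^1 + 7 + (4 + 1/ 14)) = 0.20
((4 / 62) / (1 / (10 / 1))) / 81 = 20 / 2511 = 0.01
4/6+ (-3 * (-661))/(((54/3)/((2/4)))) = 223/4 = 55.75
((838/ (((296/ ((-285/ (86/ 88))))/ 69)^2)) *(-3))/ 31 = -58817769285825/ 156939422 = -374780.08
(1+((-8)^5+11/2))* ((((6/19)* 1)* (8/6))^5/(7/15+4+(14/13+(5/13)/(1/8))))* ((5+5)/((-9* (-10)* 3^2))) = -23259791360/37460901771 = -0.62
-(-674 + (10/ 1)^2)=574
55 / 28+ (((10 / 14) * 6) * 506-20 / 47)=2855865 / 1316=2170.11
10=10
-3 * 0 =0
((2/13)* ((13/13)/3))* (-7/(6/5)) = -35/117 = -0.30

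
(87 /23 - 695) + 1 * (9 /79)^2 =-99217555 /143543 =-691.20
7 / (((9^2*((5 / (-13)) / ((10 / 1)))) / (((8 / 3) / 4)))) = -364 / 243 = -1.50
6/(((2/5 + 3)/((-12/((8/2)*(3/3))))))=-90/17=-5.29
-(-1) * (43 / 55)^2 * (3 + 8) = 6.72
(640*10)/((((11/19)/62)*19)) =396800/11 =36072.73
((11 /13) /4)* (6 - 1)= 55 /52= 1.06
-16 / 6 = -8 / 3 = -2.67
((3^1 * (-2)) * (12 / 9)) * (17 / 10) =-68 / 5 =-13.60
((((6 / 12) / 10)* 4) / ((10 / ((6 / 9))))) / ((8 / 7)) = 7 / 600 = 0.01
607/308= 1.97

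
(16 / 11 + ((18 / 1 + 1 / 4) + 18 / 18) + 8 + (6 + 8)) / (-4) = -10.68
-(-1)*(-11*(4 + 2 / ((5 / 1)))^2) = -5324 / 25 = -212.96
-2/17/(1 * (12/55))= -55/102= -0.54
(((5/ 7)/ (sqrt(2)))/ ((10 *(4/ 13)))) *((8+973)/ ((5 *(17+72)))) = 12753 *sqrt(2)/ 49840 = 0.36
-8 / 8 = -1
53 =53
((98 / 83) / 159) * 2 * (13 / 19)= 2548 / 250743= 0.01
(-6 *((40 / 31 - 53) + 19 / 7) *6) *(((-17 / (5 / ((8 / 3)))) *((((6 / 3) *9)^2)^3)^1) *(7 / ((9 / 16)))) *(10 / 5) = -2098348514869248 / 155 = -13537732353995.15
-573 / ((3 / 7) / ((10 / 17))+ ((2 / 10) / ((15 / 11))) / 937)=-563746050 / 716959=-786.30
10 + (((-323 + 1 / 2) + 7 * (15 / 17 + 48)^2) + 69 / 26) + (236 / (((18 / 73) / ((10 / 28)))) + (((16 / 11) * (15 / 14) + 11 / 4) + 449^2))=324875366969 / 1487772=218363.68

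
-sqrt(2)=-1.41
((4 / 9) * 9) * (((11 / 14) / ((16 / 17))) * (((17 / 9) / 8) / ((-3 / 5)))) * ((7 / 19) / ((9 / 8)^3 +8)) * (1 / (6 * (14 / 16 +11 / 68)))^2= -117597568 / 88577906805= -0.00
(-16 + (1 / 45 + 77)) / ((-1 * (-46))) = 1373 / 1035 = 1.33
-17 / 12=-1.42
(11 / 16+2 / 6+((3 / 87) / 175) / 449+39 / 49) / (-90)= -1390968661 / 68907132000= -0.02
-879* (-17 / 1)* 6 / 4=44829 / 2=22414.50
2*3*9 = 54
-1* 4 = -4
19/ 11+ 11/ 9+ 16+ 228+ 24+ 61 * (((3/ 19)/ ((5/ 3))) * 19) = 188471/ 495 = 380.75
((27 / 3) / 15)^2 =9 / 25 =0.36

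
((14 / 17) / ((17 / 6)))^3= 592704 / 24137569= 0.02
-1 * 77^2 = -5929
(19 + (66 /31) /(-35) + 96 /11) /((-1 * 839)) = -330199 /10013465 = -0.03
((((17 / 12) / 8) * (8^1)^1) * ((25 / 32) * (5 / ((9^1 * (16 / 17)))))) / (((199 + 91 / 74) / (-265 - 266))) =-78860875 / 45517824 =-1.73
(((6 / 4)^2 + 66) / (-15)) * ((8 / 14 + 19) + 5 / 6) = -11141 / 120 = -92.84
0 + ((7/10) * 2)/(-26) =-7/130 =-0.05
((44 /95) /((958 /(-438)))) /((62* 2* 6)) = -803 /2821310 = -0.00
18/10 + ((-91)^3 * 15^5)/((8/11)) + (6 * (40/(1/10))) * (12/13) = -409153728206439/520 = -786834092704.69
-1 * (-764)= 764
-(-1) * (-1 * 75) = -75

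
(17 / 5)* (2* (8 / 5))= 272 / 25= 10.88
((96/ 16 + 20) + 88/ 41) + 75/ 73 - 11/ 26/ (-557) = 1264557717/ 43344626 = 29.17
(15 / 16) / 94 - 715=-1075345 / 1504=-714.99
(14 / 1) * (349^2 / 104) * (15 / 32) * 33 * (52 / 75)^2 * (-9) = -1097305209 / 1000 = -1097305.21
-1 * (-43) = 43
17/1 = 17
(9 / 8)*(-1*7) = -63 / 8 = -7.88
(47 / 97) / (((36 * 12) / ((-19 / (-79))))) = 893 / 3310416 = 0.00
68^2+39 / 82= 379207 / 82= 4624.48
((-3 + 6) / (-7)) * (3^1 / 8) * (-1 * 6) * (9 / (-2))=-243 / 56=-4.34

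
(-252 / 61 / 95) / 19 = -252 / 110105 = -0.00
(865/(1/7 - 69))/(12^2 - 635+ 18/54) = 0.03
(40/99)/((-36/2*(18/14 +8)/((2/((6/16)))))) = -448/34749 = -0.01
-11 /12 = -0.92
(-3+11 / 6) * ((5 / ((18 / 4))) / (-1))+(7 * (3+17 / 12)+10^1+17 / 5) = 24631 / 540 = 45.61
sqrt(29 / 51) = sqrt(1479) / 51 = 0.75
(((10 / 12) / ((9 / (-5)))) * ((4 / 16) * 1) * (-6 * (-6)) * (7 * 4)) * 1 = -350 / 3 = -116.67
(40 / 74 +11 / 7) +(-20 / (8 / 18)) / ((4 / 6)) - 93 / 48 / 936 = -253634077 / 3878784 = -65.39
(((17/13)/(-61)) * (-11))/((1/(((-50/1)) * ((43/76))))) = -201025/30134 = -6.67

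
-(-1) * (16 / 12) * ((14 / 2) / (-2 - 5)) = -4 / 3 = -1.33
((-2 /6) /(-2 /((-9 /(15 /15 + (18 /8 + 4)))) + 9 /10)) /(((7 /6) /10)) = -900 /791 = -1.14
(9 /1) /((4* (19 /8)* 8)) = 9 /76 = 0.12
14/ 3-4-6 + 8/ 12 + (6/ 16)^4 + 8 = 41203/ 12288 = 3.35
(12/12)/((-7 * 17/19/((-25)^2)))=-11875/119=-99.79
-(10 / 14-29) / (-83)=-198 / 581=-0.34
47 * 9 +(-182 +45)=286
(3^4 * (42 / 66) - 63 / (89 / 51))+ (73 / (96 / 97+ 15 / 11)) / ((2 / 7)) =124.01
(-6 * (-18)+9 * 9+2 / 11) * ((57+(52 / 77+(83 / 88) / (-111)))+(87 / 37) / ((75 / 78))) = 19439538721 / 1709400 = 11372.14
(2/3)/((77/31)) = 62/231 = 0.27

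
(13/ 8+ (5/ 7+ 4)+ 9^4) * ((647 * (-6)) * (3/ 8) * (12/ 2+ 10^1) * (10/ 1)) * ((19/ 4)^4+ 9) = -1420102434695625/ 1792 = -792467876504.26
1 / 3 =0.33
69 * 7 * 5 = 2415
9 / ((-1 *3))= -3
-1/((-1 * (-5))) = -1/5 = -0.20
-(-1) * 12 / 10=6 / 5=1.20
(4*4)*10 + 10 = 170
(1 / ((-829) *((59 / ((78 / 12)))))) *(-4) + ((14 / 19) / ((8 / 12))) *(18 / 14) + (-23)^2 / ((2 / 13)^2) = 83086438273 / 3717236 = 22351.67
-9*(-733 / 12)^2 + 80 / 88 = -5910019 / 176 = -33579.65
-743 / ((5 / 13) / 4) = -38636 / 5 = -7727.20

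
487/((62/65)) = 31655/62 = 510.56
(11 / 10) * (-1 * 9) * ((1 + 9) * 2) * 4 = -792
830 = 830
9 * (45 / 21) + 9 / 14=279 / 14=19.93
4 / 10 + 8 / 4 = 12 / 5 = 2.40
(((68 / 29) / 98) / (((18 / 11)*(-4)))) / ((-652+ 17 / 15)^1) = 935 / 166478676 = 0.00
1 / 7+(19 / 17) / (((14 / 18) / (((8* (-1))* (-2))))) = 2753 / 119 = 23.13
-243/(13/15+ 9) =-3645/148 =-24.63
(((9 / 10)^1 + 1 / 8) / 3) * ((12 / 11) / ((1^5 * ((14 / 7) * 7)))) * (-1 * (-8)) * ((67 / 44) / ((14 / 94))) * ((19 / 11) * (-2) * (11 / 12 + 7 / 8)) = -105482053 / 7826280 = -13.48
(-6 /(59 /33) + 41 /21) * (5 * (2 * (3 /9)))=-17390 /3717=-4.68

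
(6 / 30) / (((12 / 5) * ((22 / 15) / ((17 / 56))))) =0.02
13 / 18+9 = 175 / 18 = 9.72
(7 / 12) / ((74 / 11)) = 77 / 888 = 0.09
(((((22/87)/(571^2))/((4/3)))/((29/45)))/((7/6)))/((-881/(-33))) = 49005/1690994366327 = 0.00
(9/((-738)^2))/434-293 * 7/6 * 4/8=-4488945761/26263944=-170.92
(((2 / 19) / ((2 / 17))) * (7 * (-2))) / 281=-238 / 5339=-0.04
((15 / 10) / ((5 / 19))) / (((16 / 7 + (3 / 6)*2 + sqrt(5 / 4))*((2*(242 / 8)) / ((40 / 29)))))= 293664 / 6565339-44688*sqrt(5) / 6565339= 0.03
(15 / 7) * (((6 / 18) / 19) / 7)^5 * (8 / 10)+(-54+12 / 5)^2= 1570654546044876784 / 589903906783275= 2662.56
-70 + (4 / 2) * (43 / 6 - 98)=-755 / 3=-251.67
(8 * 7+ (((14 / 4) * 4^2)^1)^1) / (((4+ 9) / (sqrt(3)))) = 112 * sqrt(3) / 13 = 14.92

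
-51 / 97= -0.53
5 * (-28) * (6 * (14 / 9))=-3920 / 3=-1306.67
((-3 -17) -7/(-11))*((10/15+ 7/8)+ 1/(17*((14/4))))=-316021/10472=-30.18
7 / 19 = 0.37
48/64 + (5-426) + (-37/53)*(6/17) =-1515469/3604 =-420.50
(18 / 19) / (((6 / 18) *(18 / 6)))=18 / 19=0.95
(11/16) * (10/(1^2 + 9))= 11/16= 0.69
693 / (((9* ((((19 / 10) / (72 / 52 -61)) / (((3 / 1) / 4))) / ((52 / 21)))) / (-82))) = 6990500 / 19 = 367921.05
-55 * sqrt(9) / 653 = -165 / 653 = -0.25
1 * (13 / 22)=13 / 22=0.59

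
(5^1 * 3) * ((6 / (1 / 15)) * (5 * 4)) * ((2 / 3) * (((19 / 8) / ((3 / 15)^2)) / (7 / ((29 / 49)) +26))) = 30993750 / 1097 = 28253.19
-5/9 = -0.56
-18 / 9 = -2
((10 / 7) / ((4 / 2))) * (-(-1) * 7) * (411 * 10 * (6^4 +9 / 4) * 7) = 373506525 / 2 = 186753262.50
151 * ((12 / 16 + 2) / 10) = 1661 / 40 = 41.52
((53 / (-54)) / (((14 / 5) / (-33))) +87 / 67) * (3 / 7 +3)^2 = 3475664 / 22981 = 151.24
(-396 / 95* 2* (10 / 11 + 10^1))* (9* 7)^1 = -108864 / 19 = -5729.68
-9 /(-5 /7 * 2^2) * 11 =693 /20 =34.65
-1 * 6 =-6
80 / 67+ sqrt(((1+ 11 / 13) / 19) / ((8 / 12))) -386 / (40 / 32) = -103048 / 335+ 6* sqrt(247) / 247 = -307.22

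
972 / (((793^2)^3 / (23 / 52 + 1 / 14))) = 45441 / 22629789605063008459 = 0.00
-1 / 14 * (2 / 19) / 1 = -1 / 133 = -0.01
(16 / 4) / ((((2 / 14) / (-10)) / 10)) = -2800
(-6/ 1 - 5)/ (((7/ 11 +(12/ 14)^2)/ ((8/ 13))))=-47432/ 9607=-4.94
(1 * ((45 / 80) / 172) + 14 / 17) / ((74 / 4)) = 38681 / 865504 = 0.04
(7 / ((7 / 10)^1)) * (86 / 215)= 4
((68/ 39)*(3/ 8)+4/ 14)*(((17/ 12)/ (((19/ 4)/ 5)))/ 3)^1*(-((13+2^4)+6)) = -425/ 26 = -16.35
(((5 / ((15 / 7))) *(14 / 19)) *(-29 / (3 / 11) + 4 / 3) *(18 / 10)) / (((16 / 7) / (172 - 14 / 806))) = -1497698181 / 61256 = -24449.82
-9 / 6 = -3 / 2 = -1.50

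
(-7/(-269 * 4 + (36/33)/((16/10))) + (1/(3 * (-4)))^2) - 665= -2265348487/3406608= -664.99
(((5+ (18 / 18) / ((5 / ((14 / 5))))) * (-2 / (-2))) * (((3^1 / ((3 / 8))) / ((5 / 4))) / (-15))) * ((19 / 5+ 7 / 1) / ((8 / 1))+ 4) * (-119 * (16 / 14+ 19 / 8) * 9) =149429031 / 3125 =47817.29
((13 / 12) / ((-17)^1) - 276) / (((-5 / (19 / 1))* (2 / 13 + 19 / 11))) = 153013289 / 274380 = 557.67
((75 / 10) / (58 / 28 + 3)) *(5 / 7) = 75 / 71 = 1.06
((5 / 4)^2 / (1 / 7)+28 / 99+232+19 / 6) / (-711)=-390277 / 1126224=-0.35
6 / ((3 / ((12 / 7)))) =24 / 7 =3.43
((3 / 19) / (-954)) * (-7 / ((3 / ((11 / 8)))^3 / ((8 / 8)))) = 9317 / 83524608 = 0.00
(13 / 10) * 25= 65 / 2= 32.50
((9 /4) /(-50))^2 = 81 /40000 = 0.00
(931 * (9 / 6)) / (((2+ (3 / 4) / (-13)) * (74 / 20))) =726180 / 3737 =194.32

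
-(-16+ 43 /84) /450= 1301 /37800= 0.03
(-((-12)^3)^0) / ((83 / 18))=-18 / 83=-0.22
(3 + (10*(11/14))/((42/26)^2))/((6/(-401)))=-401.74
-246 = -246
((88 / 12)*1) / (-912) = -11 / 1368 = -0.01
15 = 15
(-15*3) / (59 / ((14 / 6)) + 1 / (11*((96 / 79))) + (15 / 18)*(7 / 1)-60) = 66528 / 42587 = 1.56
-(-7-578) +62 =647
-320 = -320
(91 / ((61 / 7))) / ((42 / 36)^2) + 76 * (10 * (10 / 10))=46828 / 61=767.67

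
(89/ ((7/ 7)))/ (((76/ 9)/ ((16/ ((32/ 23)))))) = 18423/ 152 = 121.20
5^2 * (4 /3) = 100 /3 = 33.33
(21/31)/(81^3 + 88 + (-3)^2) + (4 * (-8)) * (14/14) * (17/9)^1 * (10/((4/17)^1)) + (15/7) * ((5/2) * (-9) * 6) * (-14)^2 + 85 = -1253845367843/21185586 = -59183.89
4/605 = 0.01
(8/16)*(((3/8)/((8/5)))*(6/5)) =9/64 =0.14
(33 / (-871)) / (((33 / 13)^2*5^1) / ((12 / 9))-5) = -1716 / 867985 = -0.00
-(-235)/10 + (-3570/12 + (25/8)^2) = -16911/64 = -264.23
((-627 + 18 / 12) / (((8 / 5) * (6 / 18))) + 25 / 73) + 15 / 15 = -1368277 / 1168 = -1171.47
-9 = -9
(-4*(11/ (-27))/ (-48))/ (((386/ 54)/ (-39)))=143/ 772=0.19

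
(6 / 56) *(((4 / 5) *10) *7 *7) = 42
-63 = -63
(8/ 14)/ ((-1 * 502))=-2/ 1757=-0.00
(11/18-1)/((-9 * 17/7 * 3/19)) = 0.11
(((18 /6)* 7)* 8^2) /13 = 1344 /13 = 103.38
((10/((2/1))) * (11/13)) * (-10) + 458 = 5404/13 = 415.69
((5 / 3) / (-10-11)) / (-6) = 5 / 378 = 0.01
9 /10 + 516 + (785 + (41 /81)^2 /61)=1301.90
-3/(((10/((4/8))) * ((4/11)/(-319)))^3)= 129619803687/512000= 253163.68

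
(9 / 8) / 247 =0.00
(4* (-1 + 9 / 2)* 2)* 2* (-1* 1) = -56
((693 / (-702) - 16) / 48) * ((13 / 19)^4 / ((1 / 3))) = -2911025 / 12510816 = -0.23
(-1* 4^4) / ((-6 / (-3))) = -128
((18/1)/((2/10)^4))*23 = 258750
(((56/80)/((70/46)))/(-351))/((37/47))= -1081/649350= -0.00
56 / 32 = 7 / 4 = 1.75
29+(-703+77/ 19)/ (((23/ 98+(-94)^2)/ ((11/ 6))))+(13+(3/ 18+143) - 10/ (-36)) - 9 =26105999812/ 148077621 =176.30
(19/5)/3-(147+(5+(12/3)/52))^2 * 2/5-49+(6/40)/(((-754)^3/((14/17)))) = -9298.69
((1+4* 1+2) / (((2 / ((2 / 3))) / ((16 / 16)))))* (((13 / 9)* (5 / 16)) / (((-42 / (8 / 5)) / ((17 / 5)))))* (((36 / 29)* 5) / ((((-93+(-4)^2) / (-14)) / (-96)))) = 14144 / 957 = 14.78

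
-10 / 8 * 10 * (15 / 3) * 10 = -625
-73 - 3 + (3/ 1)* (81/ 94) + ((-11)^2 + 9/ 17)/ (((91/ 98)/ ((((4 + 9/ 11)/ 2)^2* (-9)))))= -17368389275/ 2513654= -6909.62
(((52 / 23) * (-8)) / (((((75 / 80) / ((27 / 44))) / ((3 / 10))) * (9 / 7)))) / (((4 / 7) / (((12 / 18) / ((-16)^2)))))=-637 / 50600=-0.01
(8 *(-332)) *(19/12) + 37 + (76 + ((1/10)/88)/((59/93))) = -637421561/155760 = -4092.33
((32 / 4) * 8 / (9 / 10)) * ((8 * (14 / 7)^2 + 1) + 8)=26240 / 9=2915.56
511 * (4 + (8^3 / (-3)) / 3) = -243236 / 9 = -27026.22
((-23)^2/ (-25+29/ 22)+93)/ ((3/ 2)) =73630/ 1563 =47.11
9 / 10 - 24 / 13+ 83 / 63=3041 / 8190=0.37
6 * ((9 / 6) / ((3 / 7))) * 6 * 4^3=8064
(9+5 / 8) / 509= 0.02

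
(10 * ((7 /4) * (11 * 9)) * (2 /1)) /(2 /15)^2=194906.25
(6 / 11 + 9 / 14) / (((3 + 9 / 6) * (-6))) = -61 / 1386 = -0.04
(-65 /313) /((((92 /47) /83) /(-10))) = 1267825 /14398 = 88.06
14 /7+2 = 4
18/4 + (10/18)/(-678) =4.50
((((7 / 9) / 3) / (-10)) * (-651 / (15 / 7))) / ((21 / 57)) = 28861 / 1350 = 21.38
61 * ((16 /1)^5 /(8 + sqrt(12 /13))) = 1663041536 /205 - 31981568 * sqrt(39) /205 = 7138130.28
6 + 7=13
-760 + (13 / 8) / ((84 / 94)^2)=-10696403 / 14112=-757.97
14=14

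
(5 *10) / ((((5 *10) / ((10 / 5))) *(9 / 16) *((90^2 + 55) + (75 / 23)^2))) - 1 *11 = -11.00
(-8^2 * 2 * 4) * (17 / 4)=-2176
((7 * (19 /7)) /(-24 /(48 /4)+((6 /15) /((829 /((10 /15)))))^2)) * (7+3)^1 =-14689776375 /154629217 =-95.00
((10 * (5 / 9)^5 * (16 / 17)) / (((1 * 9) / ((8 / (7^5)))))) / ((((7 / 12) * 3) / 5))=80000000 / 1062899537553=0.00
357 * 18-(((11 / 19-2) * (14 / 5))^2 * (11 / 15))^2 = 12810563313786 / 2036265625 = 6291.20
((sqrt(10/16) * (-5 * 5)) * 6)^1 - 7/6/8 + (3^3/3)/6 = 65/48 - 75 * sqrt(10)/2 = -117.23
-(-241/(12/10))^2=-1452025/36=-40334.03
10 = 10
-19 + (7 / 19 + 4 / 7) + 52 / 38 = -16.69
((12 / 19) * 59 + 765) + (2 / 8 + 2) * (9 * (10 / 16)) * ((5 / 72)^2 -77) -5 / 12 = -20151403 / 116736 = -172.62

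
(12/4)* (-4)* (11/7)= -132/7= -18.86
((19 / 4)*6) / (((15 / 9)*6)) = 57 / 20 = 2.85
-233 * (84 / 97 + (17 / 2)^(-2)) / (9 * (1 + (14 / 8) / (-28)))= -91947392 / 3784455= -24.30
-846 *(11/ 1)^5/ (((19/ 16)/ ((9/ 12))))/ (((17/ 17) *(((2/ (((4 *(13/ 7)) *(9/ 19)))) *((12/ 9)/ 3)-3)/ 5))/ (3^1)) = 2347696648440/ 4997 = 469821222.42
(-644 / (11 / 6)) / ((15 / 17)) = -21896 / 55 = -398.11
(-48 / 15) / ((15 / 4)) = -64 / 75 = -0.85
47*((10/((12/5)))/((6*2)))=1175/72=16.32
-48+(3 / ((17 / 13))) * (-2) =-894 / 17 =-52.59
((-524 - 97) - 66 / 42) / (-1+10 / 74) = 80623 / 112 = 719.85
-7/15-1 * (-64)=953/15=63.53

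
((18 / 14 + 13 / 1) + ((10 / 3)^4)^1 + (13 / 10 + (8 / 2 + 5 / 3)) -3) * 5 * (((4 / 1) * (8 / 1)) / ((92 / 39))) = 41781532 / 4347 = 9611.58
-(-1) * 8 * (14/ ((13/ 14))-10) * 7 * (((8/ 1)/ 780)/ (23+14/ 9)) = 22176/ 186745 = 0.12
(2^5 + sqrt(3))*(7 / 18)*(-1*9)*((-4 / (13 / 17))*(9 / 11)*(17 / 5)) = 36414*sqrt(3) / 715 + 1165248 / 715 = 1717.93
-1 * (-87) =87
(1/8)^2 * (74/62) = 37/1984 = 0.02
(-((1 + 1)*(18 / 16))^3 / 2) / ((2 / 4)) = -729 / 64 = -11.39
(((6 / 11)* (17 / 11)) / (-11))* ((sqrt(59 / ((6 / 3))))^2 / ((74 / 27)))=-81243 / 98494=-0.82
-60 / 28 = -15 / 7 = -2.14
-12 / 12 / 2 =-1 / 2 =-0.50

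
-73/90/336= -73/30240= -0.00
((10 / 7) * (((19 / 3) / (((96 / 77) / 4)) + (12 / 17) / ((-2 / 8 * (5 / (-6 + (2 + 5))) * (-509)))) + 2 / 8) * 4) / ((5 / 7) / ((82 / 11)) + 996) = 5254471522 / 44526875643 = 0.12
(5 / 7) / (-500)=-1 / 700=-0.00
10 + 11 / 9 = 101 / 9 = 11.22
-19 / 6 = -3.17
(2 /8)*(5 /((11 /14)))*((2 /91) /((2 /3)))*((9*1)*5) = 675 /286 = 2.36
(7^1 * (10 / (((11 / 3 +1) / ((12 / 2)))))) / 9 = 10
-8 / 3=-2.67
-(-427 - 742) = 1169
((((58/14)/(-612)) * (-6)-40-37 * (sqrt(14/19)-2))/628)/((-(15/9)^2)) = -14583/747320 + 333 * sqrt(266)/298300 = -0.00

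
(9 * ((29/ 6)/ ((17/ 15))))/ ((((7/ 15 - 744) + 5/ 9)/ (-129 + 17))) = 1644300/ 284189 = 5.79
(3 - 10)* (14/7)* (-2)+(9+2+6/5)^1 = 201/5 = 40.20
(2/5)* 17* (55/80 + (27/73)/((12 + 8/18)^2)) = 10739563/2289280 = 4.69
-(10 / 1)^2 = -100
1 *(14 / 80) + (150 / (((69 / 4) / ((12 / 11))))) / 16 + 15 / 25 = 13843 / 10120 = 1.37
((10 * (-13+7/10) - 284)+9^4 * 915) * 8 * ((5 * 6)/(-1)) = -1440697920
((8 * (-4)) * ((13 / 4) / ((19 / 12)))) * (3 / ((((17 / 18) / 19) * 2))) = -33696 / 17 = -1982.12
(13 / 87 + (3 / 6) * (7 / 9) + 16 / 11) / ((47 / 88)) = 45772 / 12267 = 3.73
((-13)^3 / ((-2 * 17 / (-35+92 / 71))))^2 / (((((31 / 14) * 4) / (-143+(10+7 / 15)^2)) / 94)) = -481966972535729317 / 286240050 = -1683785943.08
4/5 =0.80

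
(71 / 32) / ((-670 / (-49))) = 3479 / 21440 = 0.16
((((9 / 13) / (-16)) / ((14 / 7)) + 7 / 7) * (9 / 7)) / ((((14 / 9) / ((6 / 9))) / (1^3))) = 10989 / 20384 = 0.54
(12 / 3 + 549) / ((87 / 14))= 7742 / 87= 88.99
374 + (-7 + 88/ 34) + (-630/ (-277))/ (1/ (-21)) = 1515481/ 4709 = 321.83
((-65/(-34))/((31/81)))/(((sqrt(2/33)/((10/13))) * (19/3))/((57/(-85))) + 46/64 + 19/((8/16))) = 157697280 * sqrt(66)/126429527071 + 278989991280/2149301960207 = 0.14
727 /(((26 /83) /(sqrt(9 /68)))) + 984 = 181023 * sqrt(17) /884 + 984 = 1828.32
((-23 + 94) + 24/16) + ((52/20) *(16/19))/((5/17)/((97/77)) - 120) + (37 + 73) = 182.48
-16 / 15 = -1.07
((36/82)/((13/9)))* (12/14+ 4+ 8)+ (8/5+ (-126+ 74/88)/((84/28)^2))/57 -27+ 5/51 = -166146267949/7158371220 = -23.21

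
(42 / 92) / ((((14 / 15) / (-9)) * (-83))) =405 / 7636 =0.05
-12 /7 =-1.71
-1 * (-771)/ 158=771/ 158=4.88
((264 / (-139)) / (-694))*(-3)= -396 / 48233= -0.01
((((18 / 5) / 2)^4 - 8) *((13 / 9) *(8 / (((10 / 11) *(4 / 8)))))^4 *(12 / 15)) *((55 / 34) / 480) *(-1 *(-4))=7352578919189504 / 653537109375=11250.44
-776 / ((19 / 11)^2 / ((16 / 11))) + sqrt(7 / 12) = -377.56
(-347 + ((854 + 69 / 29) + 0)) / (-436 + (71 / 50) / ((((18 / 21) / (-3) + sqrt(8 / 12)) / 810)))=-3993019320 / 159682551143 + 20813674140* sqrt(6) / 159682551143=0.29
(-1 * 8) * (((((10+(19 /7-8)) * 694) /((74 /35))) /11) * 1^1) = -41640 /37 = -1125.41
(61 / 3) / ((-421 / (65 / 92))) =-3965 / 116196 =-0.03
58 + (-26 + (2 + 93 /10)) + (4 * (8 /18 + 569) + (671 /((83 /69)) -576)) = 17202641 /7470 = 2302.90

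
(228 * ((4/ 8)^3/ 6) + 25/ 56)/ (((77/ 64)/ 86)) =200208/ 539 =371.44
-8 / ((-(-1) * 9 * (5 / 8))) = -64 / 45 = -1.42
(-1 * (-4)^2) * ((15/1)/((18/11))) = -440/3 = -146.67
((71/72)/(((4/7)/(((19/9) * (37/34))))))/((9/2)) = 0.88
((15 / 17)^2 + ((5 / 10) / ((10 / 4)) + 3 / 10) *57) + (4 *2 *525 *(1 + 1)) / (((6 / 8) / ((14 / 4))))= 22674523 / 578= 39229.28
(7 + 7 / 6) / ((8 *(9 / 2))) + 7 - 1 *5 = 481 / 216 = 2.23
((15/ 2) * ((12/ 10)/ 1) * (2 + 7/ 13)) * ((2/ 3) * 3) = 594/ 13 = 45.69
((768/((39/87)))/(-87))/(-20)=0.98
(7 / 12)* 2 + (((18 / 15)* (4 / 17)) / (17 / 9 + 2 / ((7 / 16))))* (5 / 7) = 49729 / 41514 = 1.20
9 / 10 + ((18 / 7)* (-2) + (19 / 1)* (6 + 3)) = 11673 / 70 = 166.76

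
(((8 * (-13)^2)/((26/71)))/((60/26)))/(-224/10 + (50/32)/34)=-13054912/182409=-71.57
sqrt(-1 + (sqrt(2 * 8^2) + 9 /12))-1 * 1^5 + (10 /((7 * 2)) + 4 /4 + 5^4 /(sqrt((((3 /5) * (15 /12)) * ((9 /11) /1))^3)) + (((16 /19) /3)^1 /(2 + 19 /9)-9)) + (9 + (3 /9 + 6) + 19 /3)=sqrt(-1 + 32 * sqrt(2)) /2 + 198551 /14763 + 55000 * sqrt(33) /243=1316.99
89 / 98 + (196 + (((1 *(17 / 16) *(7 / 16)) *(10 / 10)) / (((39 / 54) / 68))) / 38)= 153415631 / 774592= 198.06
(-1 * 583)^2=339889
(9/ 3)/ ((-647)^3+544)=-3/ 270839479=-0.00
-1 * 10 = -10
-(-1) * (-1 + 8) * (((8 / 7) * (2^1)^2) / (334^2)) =8 / 27889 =0.00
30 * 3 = 90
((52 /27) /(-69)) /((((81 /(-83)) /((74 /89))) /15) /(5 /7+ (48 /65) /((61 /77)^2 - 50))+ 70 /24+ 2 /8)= -14874476367452 /1627910837142939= -0.01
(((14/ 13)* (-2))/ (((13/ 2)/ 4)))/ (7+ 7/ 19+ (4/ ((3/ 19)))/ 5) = -7980/ 74867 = -0.11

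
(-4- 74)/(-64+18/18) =26/21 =1.24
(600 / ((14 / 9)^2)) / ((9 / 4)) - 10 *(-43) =26470 / 49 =540.20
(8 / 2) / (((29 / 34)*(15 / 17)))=2312 / 435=5.31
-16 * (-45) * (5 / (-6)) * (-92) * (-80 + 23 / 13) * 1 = -56138400 / 13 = -4318338.46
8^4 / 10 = 2048 / 5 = 409.60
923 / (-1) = -923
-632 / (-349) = 632 / 349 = 1.81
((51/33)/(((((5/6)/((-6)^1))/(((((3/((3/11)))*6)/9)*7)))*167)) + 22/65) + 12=96806/10855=8.92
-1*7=-7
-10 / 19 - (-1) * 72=1358 / 19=71.47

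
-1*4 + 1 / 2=-7 / 2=-3.50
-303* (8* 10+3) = -25149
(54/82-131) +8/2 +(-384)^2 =6040516/41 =147329.66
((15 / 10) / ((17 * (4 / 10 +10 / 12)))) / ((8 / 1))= 45 / 5032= 0.01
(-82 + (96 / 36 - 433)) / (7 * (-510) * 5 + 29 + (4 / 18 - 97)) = 4611 / 161260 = 0.03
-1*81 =-81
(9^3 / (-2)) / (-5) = 729 / 10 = 72.90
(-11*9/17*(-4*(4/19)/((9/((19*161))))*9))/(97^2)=255024/159953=1.59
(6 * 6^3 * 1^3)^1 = 1296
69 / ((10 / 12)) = 414 / 5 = 82.80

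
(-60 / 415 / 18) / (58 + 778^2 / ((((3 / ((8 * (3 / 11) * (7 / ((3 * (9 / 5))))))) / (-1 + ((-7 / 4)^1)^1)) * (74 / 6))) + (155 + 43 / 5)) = 555 / 8776438094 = 0.00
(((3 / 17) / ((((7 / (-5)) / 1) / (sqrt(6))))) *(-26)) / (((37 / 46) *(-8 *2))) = -4485 *sqrt(6) / 17612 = -0.62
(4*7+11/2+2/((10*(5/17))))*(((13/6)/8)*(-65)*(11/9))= -3177031/4320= -735.42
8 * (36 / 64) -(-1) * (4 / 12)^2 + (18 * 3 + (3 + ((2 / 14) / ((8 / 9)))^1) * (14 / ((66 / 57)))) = 76687 / 792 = 96.83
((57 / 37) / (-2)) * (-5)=285 / 74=3.85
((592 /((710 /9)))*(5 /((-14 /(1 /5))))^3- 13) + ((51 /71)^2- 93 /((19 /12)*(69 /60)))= -240138464851 /3778002655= -63.56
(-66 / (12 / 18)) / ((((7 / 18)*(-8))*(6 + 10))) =891 / 448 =1.99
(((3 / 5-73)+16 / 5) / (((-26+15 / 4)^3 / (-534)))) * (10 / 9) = -88576 / 23763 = -3.73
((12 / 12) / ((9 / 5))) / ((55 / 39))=13 / 33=0.39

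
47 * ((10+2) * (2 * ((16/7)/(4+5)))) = 6016/21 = 286.48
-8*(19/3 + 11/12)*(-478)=27724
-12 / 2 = -6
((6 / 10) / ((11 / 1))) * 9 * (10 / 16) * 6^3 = 729 / 11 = 66.27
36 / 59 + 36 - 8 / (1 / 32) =-12944 / 59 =-219.39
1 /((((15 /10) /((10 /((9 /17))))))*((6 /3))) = 170 /27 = 6.30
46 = 46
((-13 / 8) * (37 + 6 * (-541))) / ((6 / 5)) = 208585 / 48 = 4345.52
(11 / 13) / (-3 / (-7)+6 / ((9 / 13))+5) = 231 / 3848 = 0.06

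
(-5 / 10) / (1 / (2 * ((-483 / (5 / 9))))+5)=-4347 / 43465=-0.10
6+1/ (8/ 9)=57/ 8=7.12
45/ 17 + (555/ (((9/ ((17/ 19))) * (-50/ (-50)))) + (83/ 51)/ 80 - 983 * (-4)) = 103097539/ 25840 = 3989.84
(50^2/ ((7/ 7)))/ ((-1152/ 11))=-6875/ 288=-23.87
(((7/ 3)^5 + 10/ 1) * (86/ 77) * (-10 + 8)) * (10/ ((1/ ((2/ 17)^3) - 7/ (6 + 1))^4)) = -27105394688/ 2166122638680028875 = -0.00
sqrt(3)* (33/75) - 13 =-13 + 11* sqrt(3)/25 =-12.24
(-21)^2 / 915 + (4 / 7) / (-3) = 1867 / 6405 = 0.29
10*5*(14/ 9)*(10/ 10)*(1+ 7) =5600/ 9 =622.22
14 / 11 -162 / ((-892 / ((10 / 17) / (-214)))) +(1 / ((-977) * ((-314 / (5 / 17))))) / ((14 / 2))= 6095193809909 / 4790959542061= 1.27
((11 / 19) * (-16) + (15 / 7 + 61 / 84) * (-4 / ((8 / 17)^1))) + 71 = 119221 / 3192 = 37.35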